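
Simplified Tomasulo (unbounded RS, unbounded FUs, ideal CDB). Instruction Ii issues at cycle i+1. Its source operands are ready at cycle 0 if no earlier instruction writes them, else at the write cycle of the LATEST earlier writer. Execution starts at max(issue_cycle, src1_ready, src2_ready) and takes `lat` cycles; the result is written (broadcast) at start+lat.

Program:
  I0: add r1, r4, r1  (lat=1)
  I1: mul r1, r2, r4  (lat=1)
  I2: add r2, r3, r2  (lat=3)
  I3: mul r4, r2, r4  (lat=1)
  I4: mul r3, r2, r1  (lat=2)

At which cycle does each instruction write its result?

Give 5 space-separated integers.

Answer: 2 3 6 7 8

Derivation:
I0 add r1: issue@1 deps=(None,None) exec_start@1 write@2
I1 mul r1: issue@2 deps=(None,None) exec_start@2 write@3
I2 add r2: issue@3 deps=(None,None) exec_start@3 write@6
I3 mul r4: issue@4 deps=(2,None) exec_start@6 write@7
I4 mul r3: issue@5 deps=(2,1) exec_start@6 write@8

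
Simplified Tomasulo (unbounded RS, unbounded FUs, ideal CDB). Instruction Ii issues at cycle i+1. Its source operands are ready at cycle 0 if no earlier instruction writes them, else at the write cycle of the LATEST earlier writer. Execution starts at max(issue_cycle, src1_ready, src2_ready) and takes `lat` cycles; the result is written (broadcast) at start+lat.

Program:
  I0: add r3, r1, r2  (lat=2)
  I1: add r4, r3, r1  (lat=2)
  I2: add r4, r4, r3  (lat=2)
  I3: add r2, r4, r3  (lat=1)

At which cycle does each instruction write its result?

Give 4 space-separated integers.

Answer: 3 5 7 8

Derivation:
I0 add r3: issue@1 deps=(None,None) exec_start@1 write@3
I1 add r4: issue@2 deps=(0,None) exec_start@3 write@5
I2 add r4: issue@3 deps=(1,0) exec_start@5 write@7
I3 add r2: issue@4 deps=(2,0) exec_start@7 write@8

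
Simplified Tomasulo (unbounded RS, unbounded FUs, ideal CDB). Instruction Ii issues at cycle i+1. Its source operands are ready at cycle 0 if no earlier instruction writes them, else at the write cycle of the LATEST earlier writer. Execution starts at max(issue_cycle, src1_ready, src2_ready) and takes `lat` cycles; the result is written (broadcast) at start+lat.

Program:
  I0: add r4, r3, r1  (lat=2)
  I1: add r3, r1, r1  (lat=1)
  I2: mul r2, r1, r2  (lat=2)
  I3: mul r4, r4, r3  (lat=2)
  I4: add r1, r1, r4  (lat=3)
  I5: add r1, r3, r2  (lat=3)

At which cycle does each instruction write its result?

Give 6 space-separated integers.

I0 add r4: issue@1 deps=(None,None) exec_start@1 write@3
I1 add r3: issue@2 deps=(None,None) exec_start@2 write@3
I2 mul r2: issue@3 deps=(None,None) exec_start@3 write@5
I3 mul r4: issue@4 deps=(0,1) exec_start@4 write@6
I4 add r1: issue@5 deps=(None,3) exec_start@6 write@9
I5 add r1: issue@6 deps=(1,2) exec_start@6 write@9

Answer: 3 3 5 6 9 9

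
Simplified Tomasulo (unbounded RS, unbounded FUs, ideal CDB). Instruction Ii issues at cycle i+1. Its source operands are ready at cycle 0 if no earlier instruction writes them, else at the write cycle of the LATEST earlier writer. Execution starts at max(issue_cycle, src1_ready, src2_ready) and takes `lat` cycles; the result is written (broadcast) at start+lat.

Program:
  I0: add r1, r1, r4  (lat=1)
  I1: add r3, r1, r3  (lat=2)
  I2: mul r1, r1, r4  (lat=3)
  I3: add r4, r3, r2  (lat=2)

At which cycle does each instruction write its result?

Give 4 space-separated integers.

Answer: 2 4 6 6

Derivation:
I0 add r1: issue@1 deps=(None,None) exec_start@1 write@2
I1 add r3: issue@2 deps=(0,None) exec_start@2 write@4
I2 mul r1: issue@3 deps=(0,None) exec_start@3 write@6
I3 add r4: issue@4 deps=(1,None) exec_start@4 write@6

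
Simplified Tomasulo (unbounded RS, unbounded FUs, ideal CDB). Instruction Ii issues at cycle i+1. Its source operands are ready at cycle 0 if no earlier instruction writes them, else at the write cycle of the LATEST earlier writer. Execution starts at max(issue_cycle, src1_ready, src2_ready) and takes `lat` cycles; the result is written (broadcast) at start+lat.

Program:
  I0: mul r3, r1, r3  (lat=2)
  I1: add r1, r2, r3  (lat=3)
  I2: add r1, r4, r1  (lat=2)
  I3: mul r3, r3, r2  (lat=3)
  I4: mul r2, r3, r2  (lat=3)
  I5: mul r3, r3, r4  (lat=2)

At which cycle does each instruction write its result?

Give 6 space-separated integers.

I0 mul r3: issue@1 deps=(None,None) exec_start@1 write@3
I1 add r1: issue@2 deps=(None,0) exec_start@3 write@6
I2 add r1: issue@3 deps=(None,1) exec_start@6 write@8
I3 mul r3: issue@4 deps=(0,None) exec_start@4 write@7
I4 mul r2: issue@5 deps=(3,None) exec_start@7 write@10
I5 mul r3: issue@6 deps=(3,None) exec_start@7 write@9

Answer: 3 6 8 7 10 9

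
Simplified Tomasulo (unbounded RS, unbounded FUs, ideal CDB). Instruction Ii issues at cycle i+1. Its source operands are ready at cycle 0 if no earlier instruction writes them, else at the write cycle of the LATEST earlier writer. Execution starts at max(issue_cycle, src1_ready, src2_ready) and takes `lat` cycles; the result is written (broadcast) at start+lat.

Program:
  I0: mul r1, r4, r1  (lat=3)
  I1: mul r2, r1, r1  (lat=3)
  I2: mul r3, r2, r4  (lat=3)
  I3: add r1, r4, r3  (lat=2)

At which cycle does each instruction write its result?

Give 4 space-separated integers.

Answer: 4 7 10 12

Derivation:
I0 mul r1: issue@1 deps=(None,None) exec_start@1 write@4
I1 mul r2: issue@2 deps=(0,0) exec_start@4 write@7
I2 mul r3: issue@3 deps=(1,None) exec_start@7 write@10
I3 add r1: issue@4 deps=(None,2) exec_start@10 write@12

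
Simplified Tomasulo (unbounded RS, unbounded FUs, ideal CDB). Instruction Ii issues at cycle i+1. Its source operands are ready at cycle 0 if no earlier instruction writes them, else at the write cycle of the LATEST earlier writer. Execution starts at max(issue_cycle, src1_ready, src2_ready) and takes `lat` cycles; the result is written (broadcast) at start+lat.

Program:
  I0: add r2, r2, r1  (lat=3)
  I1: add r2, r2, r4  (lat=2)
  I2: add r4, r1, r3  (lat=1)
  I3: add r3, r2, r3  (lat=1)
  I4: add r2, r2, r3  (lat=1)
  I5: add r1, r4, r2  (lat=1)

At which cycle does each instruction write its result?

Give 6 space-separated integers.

Answer: 4 6 4 7 8 9

Derivation:
I0 add r2: issue@1 deps=(None,None) exec_start@1 write@4
I1 add r2: issue@2 deps=(0,None) exec_start@4 write@6
I2 add r4: issue@3 deps=(None,None) exec_start@3 write@4
I3 add r3: issue@4 deps=(1,None) exec_start@6 write@7
I4 add r2: issue@5 deps=(1,3) exec_start@7 write@8
I5 add r1: issue@6 deps=(2,4) exec_start@8 write@9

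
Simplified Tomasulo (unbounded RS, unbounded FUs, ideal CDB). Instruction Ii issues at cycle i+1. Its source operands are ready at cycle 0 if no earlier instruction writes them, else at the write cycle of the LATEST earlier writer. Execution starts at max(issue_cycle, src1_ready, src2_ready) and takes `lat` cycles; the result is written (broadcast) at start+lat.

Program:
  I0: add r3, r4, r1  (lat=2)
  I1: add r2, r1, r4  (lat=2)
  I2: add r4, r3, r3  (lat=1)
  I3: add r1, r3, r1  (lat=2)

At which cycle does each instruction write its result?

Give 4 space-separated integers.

Answer: 3 4 4 6

Derivation:
I0 add r3: issue@1 deps=(None,None) exec_start@1 write@3
I1 add r2: issue@2 deps=(None,None) exec_start@2 write@4
I2 add r4: issue@3 deps=(0,0) exec_start@3 write@4
I3 add r1: issue@4 deps=(0,None) exec_start@4 write@6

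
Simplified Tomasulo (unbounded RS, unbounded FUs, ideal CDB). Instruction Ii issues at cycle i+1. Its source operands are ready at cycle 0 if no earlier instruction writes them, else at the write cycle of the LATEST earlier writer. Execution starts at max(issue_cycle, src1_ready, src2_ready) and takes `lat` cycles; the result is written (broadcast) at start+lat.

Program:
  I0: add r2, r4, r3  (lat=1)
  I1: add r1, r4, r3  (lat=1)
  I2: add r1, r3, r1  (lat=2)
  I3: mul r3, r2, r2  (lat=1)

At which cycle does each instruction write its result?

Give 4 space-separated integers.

I0 add r2: issue@1 deps=(None,None) exec_start@1 write@2
I1 add r1: issue@2 deps=(None,None) exec_start@2 write@3
I2 add r1: issue@3 deps=(None,1) exec_start@3 write@5
I3 mul r3: issue@4 deps=(0,0) exec_start@4 write@5

Answer: 2 3 5 5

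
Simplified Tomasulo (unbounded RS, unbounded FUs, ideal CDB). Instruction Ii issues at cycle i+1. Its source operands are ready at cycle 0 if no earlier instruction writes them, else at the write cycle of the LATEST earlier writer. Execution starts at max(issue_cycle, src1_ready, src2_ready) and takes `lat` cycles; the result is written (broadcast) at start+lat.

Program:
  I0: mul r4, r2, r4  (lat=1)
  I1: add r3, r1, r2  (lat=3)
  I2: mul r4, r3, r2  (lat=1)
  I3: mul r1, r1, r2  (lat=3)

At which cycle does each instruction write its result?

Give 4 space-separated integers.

Answer: 2 5 6 7

Derivation:
I0 mul r4: issue@1 deps=(None,None) exec_start@1 write@2
I1 add r3: issue@2 deps=(None,None) exec_start@2 write@5
I2 mul r4: issue@3 deps=(1,None) exec_start@5 write@6
I3 mul r1: issue@4 deps=(None,None) exec_start@4 write@7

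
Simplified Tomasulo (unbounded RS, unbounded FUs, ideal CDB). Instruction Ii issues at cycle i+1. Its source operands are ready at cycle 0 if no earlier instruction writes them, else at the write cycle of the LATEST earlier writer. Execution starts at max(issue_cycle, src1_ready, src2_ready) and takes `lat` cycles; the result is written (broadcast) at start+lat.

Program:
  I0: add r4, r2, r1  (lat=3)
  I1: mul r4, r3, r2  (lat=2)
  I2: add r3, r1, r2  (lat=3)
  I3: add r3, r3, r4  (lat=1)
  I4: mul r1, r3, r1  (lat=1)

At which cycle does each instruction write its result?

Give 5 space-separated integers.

Answer: 4 4 6 7 8

Derivation:
I0 add r4: issue@1 deps=(None,None) exec_start@1 write@4
I1 mul r4: issue@2 deps=(None,None) exec_start@2 write@4
I2 add r3: issue@3 deps=(None,None) exec_start@3 write@6
I3 add r3: issue@4 deps=(2,1) exec_start@6 write@7
I4 mul r1: issue@5 deps=(3,None) exec_start@7 write@8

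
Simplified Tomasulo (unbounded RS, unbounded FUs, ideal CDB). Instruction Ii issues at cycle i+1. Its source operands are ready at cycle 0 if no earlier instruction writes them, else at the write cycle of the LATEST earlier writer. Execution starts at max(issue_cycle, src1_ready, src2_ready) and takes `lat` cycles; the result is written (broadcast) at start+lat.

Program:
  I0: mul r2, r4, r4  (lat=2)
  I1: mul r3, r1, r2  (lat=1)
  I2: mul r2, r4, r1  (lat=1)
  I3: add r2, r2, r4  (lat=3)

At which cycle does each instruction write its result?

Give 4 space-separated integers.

Answer: 3 4 4 7

Derivation:
I0 mul r2: issue@1 deps=(None,None) exec_start@1 write@3
I1 mul r3: issue@2 deps=(None,0) exec_start@3 write@4
I2 mul r2: issue@3 deps=(None,None) exec_start@3 write@4
I3 add r2: issue@4 deps=(2,None) exec_start@4 write@7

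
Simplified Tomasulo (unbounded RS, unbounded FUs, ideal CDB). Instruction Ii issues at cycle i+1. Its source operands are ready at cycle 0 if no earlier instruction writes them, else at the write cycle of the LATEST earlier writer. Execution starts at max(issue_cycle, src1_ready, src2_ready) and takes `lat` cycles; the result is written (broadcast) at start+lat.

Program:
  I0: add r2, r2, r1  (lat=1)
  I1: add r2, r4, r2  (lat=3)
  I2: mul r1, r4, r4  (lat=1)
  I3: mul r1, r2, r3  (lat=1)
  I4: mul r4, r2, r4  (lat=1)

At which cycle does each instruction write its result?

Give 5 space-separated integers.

Answer: 2 5 4 6 6

Derivation:
I0 add r2: issue@1 deps=(None,None) exec_start@1 write@2
I1 add r2: issue@2 deps=(None,0) exec_start@2 write@5
I2 mul r1: issue@3 deps=(None,None) exec_start@3 write@4
I3 mul r1: issue@4 deps=(1,None) exec_start@5 write@6
I4 mul r4: issue@5 deps=(1,None) exec_start@5 write@6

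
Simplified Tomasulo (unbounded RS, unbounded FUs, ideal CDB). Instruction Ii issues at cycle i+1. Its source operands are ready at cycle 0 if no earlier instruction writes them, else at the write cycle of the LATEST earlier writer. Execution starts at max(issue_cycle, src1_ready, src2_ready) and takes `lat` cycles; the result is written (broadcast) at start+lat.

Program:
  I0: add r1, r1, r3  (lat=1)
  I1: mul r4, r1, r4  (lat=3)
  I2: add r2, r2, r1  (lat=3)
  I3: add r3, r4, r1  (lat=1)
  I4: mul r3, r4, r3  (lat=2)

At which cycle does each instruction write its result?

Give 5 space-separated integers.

I0 add r1: issue@1 deps=(None,None) exec_start@1 write@2
I1 mul r4: issue@2 deps=(0,None) exec_start@2 write@5
I2 add r2: issue@3 deps=(None,0) exec_start@3 write@6
I3 add r3: issue@4 deps=(1,0) exec_start@5 write@6
I4 mul r3: issue@5 deps=(1,3) exec_start@6 write@8

Answer: 2 5 6 6 8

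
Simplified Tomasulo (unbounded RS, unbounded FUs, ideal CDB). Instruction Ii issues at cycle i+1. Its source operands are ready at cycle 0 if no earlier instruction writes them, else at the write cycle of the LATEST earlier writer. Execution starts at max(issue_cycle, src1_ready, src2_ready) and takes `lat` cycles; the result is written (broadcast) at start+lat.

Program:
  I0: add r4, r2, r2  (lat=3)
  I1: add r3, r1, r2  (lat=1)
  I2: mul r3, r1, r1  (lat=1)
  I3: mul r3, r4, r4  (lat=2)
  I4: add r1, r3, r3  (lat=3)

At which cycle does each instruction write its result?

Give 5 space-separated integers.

I0 add r4: issue@1 deps=(None,None) exec_start@1 write@4
I1 add r3: issue@2 deps=(None,None) exec_start@2 write@3
I2 mul r3: issue@3 deps=(None,None) exec_start@3 write@4
I3 mul r3: issue@4 deps=(0,0) exec_start@4 write@6
I4 add r1: issue@5 deps=(3,3) exec_start@6 write@9

Answer: 4 3 4 6 9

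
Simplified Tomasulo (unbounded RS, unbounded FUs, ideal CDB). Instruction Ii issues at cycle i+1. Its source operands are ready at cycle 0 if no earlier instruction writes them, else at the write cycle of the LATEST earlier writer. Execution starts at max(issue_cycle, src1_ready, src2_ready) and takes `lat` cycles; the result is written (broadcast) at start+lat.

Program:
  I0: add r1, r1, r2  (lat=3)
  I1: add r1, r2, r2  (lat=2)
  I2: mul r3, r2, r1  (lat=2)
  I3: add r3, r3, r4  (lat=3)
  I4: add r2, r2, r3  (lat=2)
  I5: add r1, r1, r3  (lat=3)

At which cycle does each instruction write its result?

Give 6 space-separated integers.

I0 add r1: issue@1 deps=(None,None) exec_start@1 write@4
I1 add r1: issue@2 deps=(None,None) exec_start@2 write@4
I2 mul r3: issue@3 deps=(None,1) exec_start@4 write@6
I3 add r3: issue@4 deps=(2,None) exec_start@6 write@9
I4 add r2: issue@5 deps=(None,3) exec_start@9 write@11
I5 add r1: issue@6 deps=(1,3) exec_start@9 write@12

Answer: 4 4 6 9 11 12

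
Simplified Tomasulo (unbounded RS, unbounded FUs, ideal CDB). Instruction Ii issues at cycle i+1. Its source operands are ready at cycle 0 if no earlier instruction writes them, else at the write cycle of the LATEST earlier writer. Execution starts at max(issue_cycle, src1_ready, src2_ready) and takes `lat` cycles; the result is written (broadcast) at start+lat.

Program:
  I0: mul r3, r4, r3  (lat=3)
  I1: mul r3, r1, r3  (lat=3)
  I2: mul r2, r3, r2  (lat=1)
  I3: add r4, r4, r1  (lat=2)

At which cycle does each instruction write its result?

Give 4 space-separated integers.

I0 mul r3: issue@1 deps=(None,None) exec_start@1 write@4
I1 mul r3: issue@2 deps=(None,0) exec_start@4 write@7
I2 mul r2: issue@3 deps=(1,None) exec_start@7 write@8
I3 add r4: issue@4 deps=(None,None) exec_start@4 write@6

Answer: 4 7 8 6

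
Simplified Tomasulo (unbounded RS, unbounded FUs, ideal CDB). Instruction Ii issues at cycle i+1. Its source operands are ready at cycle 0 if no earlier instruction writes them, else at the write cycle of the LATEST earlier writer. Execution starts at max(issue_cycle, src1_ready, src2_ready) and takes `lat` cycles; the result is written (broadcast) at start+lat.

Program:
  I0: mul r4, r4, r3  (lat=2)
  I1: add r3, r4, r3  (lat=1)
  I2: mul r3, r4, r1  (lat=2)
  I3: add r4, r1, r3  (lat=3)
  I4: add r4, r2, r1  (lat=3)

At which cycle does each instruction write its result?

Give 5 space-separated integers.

Answer: 3 4 5 8 8

Derivation:
I0 mul r4: issue@1 deps=(None,None) exec_start@1 write@3
I1 add r3: issue@2 deps=(0,None) exec_start@3 write@4
I2 mul r3: issue@3 deps=(0,None) exec_start@3 write@5
I3 add r4: issue@4 deps=(None,2) exec_start@5 write@8
I4 add r4: issue@5 deps=(None,None) exec_start@5 write@8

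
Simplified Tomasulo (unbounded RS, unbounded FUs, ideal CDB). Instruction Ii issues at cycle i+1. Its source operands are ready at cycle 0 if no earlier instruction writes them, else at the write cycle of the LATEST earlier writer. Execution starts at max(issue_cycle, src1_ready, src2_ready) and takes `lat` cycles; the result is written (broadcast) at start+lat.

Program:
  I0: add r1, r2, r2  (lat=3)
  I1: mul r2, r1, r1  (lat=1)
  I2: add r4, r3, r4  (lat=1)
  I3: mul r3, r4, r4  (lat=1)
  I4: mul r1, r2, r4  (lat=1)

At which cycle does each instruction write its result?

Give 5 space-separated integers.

I0 add r1: issue@1 deps=(None,None) exec_start@1 write@4
I1 mul r2: issue@2 deps=(0,0) exec_start@4 write@5
I2 add r4: issue@3 deps=(None,None) exec_start@3 write@4
I3 mul r3: issue@4 deps=(2,2) exec_start@4 write@5
I4 mul r1: issue@5 deps=(1,2) exec_start@5 write@6

Answer: 4 5 4 5 6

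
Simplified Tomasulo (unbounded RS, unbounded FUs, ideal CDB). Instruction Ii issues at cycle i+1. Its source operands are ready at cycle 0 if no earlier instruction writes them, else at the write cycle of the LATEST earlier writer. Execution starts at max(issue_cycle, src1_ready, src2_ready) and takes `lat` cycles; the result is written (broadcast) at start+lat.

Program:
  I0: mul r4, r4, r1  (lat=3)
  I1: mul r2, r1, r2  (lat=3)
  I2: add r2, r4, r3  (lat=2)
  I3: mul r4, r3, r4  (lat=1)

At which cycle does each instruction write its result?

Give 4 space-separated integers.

Answer: 4 5 6 5

Derivation:
I0 mul r4: issue@1 deps=(None,None) exec_start@1 write@4
I1 mul r2: issue@2 deps=(None,None) exec_start@2 write@5
I2 add r2: issue@3 deps=(0,None) exec_start@4 write@6
I3 mul r4: issue@4 deps=(None,0) exec_start@4 write@5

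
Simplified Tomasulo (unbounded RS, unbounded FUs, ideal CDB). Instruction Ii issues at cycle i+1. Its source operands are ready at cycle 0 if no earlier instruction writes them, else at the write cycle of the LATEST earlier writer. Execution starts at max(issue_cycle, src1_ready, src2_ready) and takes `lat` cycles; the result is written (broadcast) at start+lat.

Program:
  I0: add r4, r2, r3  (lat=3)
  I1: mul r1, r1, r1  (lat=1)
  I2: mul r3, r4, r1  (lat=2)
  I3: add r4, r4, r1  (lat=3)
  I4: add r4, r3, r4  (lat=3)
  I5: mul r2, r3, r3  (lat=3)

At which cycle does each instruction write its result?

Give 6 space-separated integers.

I0 add r4: issue@1 deps=(None,None) exec_start@1 write@4
I1 mul r1: issue@2 deps=(None,None) exec_start@2 write@3
I2 mul r3: issue@3 deps=(0,1) exec_start@4 write@6
I3 add r4: issue@4 deps=(0,1) exec_start@4 write@7
I4 add r4: issue@5 deps=(2,3) exec_start@7 write@10
I5 mul r2: issue@6 deps=(2,2) exec_start@6 write@9

Answer: 4 3 6 7 10 9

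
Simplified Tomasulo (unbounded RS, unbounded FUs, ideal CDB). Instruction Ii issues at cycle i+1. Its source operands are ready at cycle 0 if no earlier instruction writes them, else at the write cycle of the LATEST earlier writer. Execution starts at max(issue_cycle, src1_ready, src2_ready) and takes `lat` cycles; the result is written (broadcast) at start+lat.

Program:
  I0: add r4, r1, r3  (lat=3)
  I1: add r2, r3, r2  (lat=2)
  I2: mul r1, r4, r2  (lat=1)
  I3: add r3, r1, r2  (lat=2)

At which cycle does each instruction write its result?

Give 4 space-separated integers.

I0 add r4: issue@1 deps=(None,None) exec_start@1 write@4
I1 add r2: issue@2 deps=(None,None) exec_start@2 write@4
I2 mul r1: issue@3 deps=(0,1) exec_start@4 write@5
I3 add r3: issue@4 deps=(2,1) exec_start@5 write@7

Answer: 4 4 5 7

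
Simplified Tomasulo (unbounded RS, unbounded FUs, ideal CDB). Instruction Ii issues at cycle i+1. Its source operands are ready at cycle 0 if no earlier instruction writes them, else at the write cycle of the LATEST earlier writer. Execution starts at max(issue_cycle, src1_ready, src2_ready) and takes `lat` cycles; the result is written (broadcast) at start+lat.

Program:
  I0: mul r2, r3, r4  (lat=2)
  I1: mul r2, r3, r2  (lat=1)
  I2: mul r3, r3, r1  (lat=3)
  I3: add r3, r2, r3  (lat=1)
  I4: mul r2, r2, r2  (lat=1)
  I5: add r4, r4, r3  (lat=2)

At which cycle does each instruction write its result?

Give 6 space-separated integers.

I0 mul r2: issue@1 deps=(None,None) exec_start@1 write@3
I1 mul r2: issue@2 deps=(None,0) exec_start@3 write@4
I2 mul r3: issue@3 deps=(None,None) exec_start@3 write@6
I3 add r3: issue@4 deps=(1,2) exec_start@6 write@7
I4 mul r2: issue@5 deps=(1,1) exec_start@5 write@6
I5 add r4: issue@6 deps=(None,3) exec_start@7 write@9

Answer: 3 4 6 7 6 9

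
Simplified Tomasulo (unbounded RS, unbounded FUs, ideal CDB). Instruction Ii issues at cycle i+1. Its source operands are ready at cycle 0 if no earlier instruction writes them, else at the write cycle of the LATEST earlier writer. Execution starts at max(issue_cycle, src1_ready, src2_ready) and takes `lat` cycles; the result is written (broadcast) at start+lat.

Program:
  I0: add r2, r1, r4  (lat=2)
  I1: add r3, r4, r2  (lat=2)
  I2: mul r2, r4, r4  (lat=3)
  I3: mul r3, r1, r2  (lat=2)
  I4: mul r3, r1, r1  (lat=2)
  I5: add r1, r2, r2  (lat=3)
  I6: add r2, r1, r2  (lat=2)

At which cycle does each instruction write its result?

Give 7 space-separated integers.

Answer: 3 5 6 8 7 9 11

Derivation:
I0 add r2: issue@1 deps=(None,None) exec_start@1 write@3
I1 add r3: issue@2 deps=(None,0) exec_start@3 write@5
I2 mul r2: issue@3 deps=(None,None) exec_start@3 write@6
I3 mul r3: issue@4 deps=(None,2) exec_start@6 write@8
I4 mul r3: issue@5 deps=(None,None) exec_start@5 write@7
I5 add r1: issue@6 deps=(2,2) exec_start@6 write@9
I6 add r2: issue@7 deps=(5,2) exec_start@9 write@11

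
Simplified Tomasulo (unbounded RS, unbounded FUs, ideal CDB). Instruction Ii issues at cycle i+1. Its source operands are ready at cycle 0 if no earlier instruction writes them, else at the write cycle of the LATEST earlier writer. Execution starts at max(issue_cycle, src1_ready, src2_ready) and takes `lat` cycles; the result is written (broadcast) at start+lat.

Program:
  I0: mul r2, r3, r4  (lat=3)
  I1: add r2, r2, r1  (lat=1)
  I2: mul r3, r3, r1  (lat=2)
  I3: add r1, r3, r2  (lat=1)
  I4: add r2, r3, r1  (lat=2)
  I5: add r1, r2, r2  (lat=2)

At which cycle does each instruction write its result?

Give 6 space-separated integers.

Answer: 4 5 5 6 8 10

Derivation:
I0 mul r2: issue@1 deps=(None,None) exec_start@1 write@4
I1 add r2: issue@2 deps=(0,None) exec_start@4 write@5
I2 mul r3: issue@3 deps=(None,None) exec_start@3 write@5
I3 add r1: issue@4 deps=(2,1) exec_start@5 write@6
I4 add r2: issue@5 deps=(2,3) exec_start@6 write@8
I5 add r1: issue@6 deps=(4,4) exec_start@8 write@10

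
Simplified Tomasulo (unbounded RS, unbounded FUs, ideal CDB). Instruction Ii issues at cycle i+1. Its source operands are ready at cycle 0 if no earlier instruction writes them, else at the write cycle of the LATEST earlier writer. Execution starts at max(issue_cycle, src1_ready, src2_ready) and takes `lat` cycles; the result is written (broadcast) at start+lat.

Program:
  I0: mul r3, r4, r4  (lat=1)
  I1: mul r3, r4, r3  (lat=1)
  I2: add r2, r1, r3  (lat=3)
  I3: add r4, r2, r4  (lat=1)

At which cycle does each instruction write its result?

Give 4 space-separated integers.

Answer: 2 3 6 7

Derivation:
I0 mul r3: issue@1 deps=(None,None) exec_start@1 write@2
I1 mul r3: issue@2 deps=(None,0) exec_start@2 write@3
I2 add r2: issue@3 deps=(None,1) exec_start@3 write@6
I3 add r4: issue@4 deps=(2,None) exec_start@6 write@7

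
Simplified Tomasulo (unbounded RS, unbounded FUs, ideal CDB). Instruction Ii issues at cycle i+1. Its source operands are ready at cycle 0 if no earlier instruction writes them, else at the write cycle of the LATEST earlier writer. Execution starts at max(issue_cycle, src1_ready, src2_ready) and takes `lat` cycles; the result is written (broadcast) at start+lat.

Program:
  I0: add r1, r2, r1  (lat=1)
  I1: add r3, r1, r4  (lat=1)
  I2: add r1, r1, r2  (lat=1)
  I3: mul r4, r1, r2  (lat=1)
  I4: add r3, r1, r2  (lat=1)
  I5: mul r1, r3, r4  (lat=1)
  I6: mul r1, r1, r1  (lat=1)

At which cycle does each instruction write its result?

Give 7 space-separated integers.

I0 add r1: issue@1 deps=(None,None) exec_start@1 write@2
I1 add r3: issue@2 deps=(0,None) exec_start@2 write@3
I2 add r1: issue@3 deps=(0,None) exec_start@3 write@4
I3 mul r4: issue@4 deps=(2,None) exec_start@4 write@5
I4 add r3: issue@5 deps=(2,None) exec_start@5 write@6
I5 mul r1: issue@6 deps=(4,3) exec_start@6 write@7
I6 mul r1: issue@7 deps=(5,5) exec_start@7 write@8

Answer: 2 3 4 5 6 7 8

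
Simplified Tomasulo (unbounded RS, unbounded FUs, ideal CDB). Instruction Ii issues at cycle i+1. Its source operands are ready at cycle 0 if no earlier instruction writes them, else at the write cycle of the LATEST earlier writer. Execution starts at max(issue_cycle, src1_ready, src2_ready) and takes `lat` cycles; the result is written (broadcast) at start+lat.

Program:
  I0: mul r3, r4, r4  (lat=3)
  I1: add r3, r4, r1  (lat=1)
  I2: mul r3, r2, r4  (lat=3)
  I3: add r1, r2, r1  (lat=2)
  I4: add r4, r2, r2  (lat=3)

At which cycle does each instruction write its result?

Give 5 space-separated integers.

I0 mul r3: issue@1 deps=(None,None) exec_start@1 write@4
I1 add r3: issue@2 deps=(None,None) exec_start@2 write@3
I2 mul r3: issue@3 deps=(None,None) exec_start@3 write@6
I3 add r1: issue@4 deps=(None,None) exec_start@4 write@6
I4 add r4: issue@5 deps=(None,None) exec_start@5 write@8

Answer: 4 3 6 6 8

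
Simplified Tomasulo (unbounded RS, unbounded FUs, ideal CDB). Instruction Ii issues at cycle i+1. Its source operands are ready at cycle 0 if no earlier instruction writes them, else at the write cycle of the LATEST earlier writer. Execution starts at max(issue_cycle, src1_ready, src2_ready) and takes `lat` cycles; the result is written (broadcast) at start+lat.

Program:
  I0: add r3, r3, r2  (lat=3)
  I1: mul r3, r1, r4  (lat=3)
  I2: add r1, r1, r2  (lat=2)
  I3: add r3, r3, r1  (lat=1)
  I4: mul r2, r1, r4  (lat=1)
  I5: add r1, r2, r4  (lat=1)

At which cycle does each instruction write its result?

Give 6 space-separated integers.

Answer: 4 5 5 6 6 7

Derivation:
I0 add r3: issue@1 deps=(None,None) exec_start@1 write@4
I1 mul r3: issue@2 deps=(None,None) exec_start@2 write@5
I2 add r1: issue@3 deps=(None,None) exec_start@3 write@5
I3 add r3: issue@4 deps=(1,2) exec_start@5 write@6
I4 mul r2: issue@5 deps=(2,None) exec_start@5 write@6
I5 add r1: issue@6 deps=(4,None) exec_start@6 write@7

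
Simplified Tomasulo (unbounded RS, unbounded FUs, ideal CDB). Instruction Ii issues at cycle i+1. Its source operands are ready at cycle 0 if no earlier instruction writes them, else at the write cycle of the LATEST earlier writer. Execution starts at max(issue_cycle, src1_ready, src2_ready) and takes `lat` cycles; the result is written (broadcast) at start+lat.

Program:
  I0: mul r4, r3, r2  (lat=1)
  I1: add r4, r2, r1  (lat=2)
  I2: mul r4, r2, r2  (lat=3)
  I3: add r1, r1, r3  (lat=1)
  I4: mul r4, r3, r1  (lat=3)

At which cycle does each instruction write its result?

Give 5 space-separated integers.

I0 mul r4: issue@1 deps=(None,None) exec_start@1 write@2
I1 add r4: issue@2 deps=(None,None) exec_start@2 write@4
I2 mul r4: issue@3 deps=(None,None) exec_start@3 write@6
I3 add r1: issue@4 deps=(None,None) exec_start@4 write@5
I4 mul r4: issue@5 deps=(None,3) exec_start@5 write@8

Answer: 2 4 6 5 8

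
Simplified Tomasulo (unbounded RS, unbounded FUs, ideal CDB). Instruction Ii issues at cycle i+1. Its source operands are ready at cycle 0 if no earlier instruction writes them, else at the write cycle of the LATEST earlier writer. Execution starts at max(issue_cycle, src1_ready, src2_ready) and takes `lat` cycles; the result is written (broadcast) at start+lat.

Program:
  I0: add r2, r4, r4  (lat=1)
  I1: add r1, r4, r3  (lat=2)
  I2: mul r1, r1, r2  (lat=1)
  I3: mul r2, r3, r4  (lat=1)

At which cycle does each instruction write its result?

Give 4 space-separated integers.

Answer: 2 4 5 5

Derivation:
I0 add r2: issue@1 deps=(None,None) exec_start@1 write@2
I1 add r1: issue@2 deps=(None,None) exec_start@2 write@4
I2 mul r1: issue@3 deps=(1,0) exec_start@4 write@5
I3 mul r2: issue@4 deps=(None,None) exec_start@4 write@5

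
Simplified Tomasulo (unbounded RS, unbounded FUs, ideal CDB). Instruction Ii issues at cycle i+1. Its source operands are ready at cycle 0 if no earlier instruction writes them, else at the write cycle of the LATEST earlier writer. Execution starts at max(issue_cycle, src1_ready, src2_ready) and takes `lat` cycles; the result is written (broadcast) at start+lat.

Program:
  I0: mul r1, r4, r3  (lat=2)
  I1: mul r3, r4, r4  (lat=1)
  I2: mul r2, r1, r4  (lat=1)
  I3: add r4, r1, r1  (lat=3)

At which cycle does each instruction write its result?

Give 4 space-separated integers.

I0 mul r1: issue@1 deps=(None,None) exec_start@1 write@3
I1 mul r3: issue@2 deps=(None,None) exec_start@2 write@3
I2 mul r2: issue@3 deps=(0,None) exec_start@3 write@4
I3 add r4: issue@4 deps=(0,0) exec_start@4 write@7

Answer: 3 3 4 7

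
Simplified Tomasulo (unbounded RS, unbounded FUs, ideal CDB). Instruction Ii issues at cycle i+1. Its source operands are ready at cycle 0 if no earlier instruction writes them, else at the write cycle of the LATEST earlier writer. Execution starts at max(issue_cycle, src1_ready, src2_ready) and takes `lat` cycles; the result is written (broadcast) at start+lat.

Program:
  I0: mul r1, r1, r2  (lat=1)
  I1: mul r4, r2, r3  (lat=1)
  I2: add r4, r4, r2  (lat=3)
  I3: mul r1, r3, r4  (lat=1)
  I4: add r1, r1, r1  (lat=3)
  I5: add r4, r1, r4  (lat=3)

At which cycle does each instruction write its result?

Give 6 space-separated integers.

Answer: 2 3 6 7 10 13

Derivation:
I0 mul r1: issue@1 deps=(None,None) exec_start@1 write@2
I1 mul r4: issue@2 deps=(None,None) exec_start@2 write@3
I2 add r4: issue@3 deps=(1,None) exec_start@3 write@6
I3 mul r1: issue@4 deps=(None,2) exec_start@6 write@7
I4 add r1: issue@5 deps=(3,3) exec_start@7 write@10
I5 add r4: issue@6 deps=(4,2) exec_start@10 write@13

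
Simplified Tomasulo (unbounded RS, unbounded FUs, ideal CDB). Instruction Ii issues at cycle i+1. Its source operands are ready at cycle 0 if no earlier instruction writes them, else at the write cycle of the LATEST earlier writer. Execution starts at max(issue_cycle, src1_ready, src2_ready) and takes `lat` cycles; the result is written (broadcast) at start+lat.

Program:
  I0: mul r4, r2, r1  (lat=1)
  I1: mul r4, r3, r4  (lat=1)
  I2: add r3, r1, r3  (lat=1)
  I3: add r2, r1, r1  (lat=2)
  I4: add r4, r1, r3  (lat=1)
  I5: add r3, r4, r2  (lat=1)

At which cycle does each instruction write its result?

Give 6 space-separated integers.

I0 mul r4: issue@1 deps=(None,None) exec_start@1 write@2
I1 mul r4: issue@2 deps=(None,0) exec_start@2 write@3
I2 add r3: issue@3 deps=(None,None) exec_start@3 write@4
I3 add r2: issue@4 deps=(None,None) exec_start@4 write@6
I4 add r4: issue@5 deps=(None,2) exec_start@5 write@6
I5 add r3: issue@6 deps=(4,3) exec_start@6 write@7

Answer: 2 3 4 6 6 7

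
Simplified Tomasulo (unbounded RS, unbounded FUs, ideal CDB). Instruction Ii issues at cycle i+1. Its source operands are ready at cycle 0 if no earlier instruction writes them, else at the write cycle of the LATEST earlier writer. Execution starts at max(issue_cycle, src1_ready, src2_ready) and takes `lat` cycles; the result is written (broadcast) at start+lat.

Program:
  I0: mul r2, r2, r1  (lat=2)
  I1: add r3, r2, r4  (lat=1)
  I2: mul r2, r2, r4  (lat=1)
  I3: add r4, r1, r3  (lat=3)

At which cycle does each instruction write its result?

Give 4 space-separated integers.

I0 mul r2: issue@1 deps=(None,None) exec_start@1 write@3
I1 add r3: issue@2 deps=(0,None) exec_start@3 write@4
I2 mul r2: issue@3 deps=(0,None) exec_start@3 write@4
I3 add r4: issue@4 deps=(None,1) exec_start@4 write@7

Answer: 3 4 4 7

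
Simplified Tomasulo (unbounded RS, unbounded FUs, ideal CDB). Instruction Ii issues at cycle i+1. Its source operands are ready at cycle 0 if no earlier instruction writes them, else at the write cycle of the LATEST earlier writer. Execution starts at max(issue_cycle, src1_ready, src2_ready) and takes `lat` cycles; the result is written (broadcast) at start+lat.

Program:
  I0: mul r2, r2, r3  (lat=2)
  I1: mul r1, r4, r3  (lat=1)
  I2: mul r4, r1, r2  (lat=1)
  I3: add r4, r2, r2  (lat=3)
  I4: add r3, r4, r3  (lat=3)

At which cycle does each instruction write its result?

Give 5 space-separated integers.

Answer: 3 3 4 7 10

Derivation:
I0 mul r2: issue@1 deps=(None,None) exec_start@1 write@3
I1 mul r1: issue@2 deps=(None,None) exec_start@2 write@3
I2 mul r4: issue@3 deps=(1,0) exec_start@3 write@4
I3 add r4: issue@4 deps=(0,0) exec_start@4 write@7
I4 add r3: issue@5 deps=(3,None) exec_start@7 write@10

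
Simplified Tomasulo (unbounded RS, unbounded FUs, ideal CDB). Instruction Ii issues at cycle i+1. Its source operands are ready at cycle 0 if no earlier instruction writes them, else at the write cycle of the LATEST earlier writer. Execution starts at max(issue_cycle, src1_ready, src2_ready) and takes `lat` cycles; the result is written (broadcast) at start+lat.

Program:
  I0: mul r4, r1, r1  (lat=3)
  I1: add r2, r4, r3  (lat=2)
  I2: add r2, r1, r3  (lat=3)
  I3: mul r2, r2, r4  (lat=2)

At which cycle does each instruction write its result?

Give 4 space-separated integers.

Answer: 4 6 6 8

Derivation:
I0 mul r4: issue@1 deps=(None,None) exec_start@1 write@4
I1 add r2: issue@2 deps=(0,None) exec_start@4 write@6
I2 add r2: issue@3 deps=(None,None) exec_start@3 write@6
I3 mul r2: issue@4 deps=(2,0) exec_start@6 write@8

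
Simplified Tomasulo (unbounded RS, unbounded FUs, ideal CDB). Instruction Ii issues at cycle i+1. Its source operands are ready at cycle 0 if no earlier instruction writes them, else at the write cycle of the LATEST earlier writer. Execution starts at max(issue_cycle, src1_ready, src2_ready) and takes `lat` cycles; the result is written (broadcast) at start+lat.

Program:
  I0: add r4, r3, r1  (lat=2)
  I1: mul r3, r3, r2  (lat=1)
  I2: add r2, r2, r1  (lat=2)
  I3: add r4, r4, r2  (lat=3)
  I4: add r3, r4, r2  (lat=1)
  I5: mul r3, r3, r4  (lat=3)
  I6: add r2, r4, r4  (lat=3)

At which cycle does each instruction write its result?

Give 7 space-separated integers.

Answer: 3 3 5 8 9 12 11

Derivation:
I0 add r4: issue@1 deps=(None,None) exec_start@1 write@3
I1 mul r3: issue@2 deps=(None,None) exec_start@2 write@3
I2 add r2: issue@3 deps=(None,None) exec_start@3 write@5
I3 add r4: issue@4 deps=(0,2) exec_start@5 write@8
I4 add r3: issue@5 deps=(3,2) exec_start@8 write@9
I5 mul r3: issue@6 deps=(4,3) exec_start@9 write@12
I6 add r2: issue@7 deps=(3,3) exec_start@8 write@11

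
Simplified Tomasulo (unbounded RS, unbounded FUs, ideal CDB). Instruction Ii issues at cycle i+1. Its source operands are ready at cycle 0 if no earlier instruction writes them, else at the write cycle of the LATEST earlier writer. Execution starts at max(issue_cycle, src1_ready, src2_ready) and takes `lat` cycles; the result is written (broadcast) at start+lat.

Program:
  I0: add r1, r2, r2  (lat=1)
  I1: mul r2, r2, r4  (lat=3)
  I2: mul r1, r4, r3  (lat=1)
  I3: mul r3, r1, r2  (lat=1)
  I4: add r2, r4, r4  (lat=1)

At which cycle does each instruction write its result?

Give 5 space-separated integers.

I0 add r1: issue@1 deps=(None,None) exec_start@1 write@2
I1 mul r2: issue@2 deps=(None,None) exec_start@2 write@5
I2 mul r1: issue@3 deps=(None,None) exec_start@3 write@4
I3 mul r3: issue@4 deps=(2,1) exec_start@5 write@6
I4 add r2: issue@5 deps=(None,None) exec_start@5 write@6

Answer: 2 5 4 6 6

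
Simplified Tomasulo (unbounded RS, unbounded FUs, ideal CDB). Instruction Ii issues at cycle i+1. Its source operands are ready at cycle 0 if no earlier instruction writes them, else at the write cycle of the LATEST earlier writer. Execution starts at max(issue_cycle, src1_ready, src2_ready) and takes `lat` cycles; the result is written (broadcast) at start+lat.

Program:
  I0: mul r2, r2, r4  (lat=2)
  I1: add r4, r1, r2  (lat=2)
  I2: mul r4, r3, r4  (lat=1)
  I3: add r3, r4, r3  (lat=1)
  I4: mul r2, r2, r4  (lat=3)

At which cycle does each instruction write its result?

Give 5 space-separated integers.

I0 mul r2: issue@1 deps=(None,None) exec_start@1 write@3
I1 add r4: issue@2 deps=(None,0) exec_start@3 write@5
I2 mul r4: issue@3 deps=(None,1) exec_start@5 write@6
I3 add r3: issue@4 deps=(2,None) exec_start@6 write@7
I4 mul r2: issue@5 deps=(0,2) exec_start@6 write@9

Answer: 3 5 6 7 9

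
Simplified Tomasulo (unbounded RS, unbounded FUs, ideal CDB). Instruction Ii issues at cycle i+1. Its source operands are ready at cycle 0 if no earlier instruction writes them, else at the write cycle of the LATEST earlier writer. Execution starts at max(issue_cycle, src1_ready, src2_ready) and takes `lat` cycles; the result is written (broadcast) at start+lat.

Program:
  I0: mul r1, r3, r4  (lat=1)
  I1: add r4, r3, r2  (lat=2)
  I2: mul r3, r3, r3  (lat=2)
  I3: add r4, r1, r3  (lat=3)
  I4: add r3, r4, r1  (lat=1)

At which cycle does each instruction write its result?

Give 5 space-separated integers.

Answer: 2 4 5 8 9

Derivation:
I0 mul r1: issue@1 deps=(None,None) exec_start@1 write@2
I1 add r4: issue@2 deps=(None,None) exec_start@2 write@4
I2 mul r3: issue@3 deps=(None,None) exec_start@3 write@5
I3 add r4: issue@4 deps=(0,2) exec_start@5 write@8
I4 add r3: issue@5 deps=(3,0) exec_start@8 write@9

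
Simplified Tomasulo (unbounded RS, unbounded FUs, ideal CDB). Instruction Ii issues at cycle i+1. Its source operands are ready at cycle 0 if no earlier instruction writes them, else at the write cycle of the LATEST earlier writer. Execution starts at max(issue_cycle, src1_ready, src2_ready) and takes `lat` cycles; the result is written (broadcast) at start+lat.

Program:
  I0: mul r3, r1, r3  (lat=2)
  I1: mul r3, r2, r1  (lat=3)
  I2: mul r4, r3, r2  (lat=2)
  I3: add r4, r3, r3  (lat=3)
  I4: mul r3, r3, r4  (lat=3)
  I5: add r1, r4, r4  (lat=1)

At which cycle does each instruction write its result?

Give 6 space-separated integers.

Answer: 3 5 7 8 11 9

Derivation:
I0 mul r3: issue@1 deps=(None,None) exec_start@1 write@3
I1 mul r3: issue@2 deps=(None,None) exec_start@2 write@5
I2 mul r4: issue@3 deps=(1,None) exec_start@5 write@7
I3 add r4: issue@4 deps=(1,1) exec_start@5 write@8
I4 mul r3: issue@5 deps=(1,3) exec_start@8 write@11
I5 add r1: issue@6 deps=(3,3) exec_start@8 write@9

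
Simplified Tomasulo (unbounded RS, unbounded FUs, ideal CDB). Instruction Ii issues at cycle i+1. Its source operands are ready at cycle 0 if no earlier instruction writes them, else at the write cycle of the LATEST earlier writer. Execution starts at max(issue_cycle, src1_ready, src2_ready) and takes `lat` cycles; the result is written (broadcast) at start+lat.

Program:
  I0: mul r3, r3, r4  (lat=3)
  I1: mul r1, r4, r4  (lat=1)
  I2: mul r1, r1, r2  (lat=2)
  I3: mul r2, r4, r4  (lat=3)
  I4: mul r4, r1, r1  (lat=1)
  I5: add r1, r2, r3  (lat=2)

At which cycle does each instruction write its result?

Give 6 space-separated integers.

I0 mul r3: issue@1 deps=(None,None) exec_start@1 write@4
I1 mul r1: issue@2 deps=(None,None) exec_start@2 write@3
I2 mul r1: issue@3 deps=(1,None) exec_start@3 write@5
I3 mul r2: issue@4 deps=(None,None) exec_start@4 write@7
I4 mul r4: issue@5 deps=(2,2) exec_start@5 write@6
I5 add r1: issue@6 deps=(3,0) exec_start@7 write@9

Answer: 4 3 5 7 6 9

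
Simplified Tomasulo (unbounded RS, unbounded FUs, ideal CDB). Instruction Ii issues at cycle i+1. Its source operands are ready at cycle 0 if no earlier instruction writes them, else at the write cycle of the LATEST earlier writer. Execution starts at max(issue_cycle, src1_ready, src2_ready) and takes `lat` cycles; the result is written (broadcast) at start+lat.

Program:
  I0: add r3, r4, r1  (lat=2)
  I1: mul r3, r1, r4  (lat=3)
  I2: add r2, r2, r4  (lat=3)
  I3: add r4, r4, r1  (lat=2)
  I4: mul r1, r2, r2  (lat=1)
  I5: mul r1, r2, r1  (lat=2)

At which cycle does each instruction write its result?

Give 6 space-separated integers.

I0 add r3: issue@1 deps=(None,None) exec_start@1 write@3
I1 mul r3: issue@2 deps=(None,None) exec_start@2 write@5
I2 add r2: issue@3 deps=(None,None) exec_start@3 write@6
I3 add r4: issue@4 deps=(None,None) exec_start@4 write@6
I4 mul r1: issue@5 deps=(2,2) exec_start@6 write@7
I5 mul r1: issue@6 deps=(2,4) exec_start@7 write@9

Answer: 3 5 6 6 7 9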